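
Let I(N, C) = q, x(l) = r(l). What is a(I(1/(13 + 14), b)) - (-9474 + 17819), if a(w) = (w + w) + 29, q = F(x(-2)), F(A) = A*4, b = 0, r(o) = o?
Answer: -8332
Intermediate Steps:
x(l) = l
F(A) = 4*A
q = -8 (q = 4*(-2) = -8)
I(N, C) = -8
a(w) = 29 + 2*w (a(w) = 2*w + 29 = 29 + 2*w)
a(I(1/(13 + 14), b)) - (-9474 + 17819) = (29 + 2*(-8)) - (-9474 + 17819) = (29 - 16) - 1*8345 = 13 - 8345 = -8332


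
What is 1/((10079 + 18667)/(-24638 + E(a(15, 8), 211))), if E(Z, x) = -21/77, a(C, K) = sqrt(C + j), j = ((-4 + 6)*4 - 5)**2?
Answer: -271021/316206 ≈ -0.85710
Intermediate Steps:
j = 9 (j = (2*4 - 5)**2 = (8 - 5)**2 = 3**2 = 9)
a(C, K) = sqrt(9 + C) (a(C, K) = sqrt(C + 9) = sqrt(9 + C))
E(Z, x) = -3/11 (E(Z, x) = -21*1/77 = -3/11)
1/((10079 + 18667)/(-24638 + E(a(15, 8), 211))) = 1/((10079 + 18667)/(-24638 - 3/11)) = 1/(28746/(-271021/11)) = 1/(28746*(-11/271021)) = 1/(-316206/271021) = -271021/316206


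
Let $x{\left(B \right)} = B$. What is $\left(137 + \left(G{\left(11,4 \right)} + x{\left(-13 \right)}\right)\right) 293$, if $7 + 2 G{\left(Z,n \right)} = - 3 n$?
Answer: $\frac{67097}{2} \approx 33549.0$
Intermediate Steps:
$G{\left(Z,n \right)} = - \frac{7}{2} - \frac{3 n}{2}$ ($G{\left(Z,n \right)} = - \frac{7}{2} + \frac{\left(-3\right) n}{2} = - \frac{7}{2} - \frac{3 n}{2}$)
$\left(137 + \left(G{\left(11,4 \right)} + x{\left(-13 \right)}\right)\right) 293 = \left(137 - \frac{45}{2}\right) 293 = \frac{229}{2} \cdot 293 = \frac{67097}{2}$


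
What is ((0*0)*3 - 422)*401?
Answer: -169222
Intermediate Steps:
((0*0)*3 - 422)*401 = (0*3 - 422)*401 = (0 - 422)*401 = -422*401 = -169222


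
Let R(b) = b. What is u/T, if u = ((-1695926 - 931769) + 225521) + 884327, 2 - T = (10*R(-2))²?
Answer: 1517847/398 ≈ 3813.7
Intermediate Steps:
T = -398 (T = 2 - (10*(-2))² = 2 - 1*(-20)² = 2 - 1*400 = 2 - 400 = -398)
u = -1517847 (u = (-2627695 + 225521) + 884327 = -2402174 + 884327 = -1517847)
u/T = -1517847/(-398) = -1517847*(-1/398) = 1517847/398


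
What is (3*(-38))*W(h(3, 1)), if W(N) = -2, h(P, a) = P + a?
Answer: 228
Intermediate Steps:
(3*(-38))*W(h(3, 1)) = (3*(-38))*(-2) = -114*(-2) = 228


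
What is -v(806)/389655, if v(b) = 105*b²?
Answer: -649636/3711 ≈ -175.06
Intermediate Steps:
-v(806)/389655 = -105*806²/389655 = -105*649636/389655 = -68211780/389655 = -1*649636/3711 = -649636/3711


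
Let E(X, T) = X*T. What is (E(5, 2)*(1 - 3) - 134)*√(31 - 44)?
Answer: -154*I*√13 ≈ -555.25*I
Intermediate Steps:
E(X, T) = T*X
(E(5, 2)*(1 - 3) - 134)*√(31 - 44) = ((2*5)*(1 - 3) - 134)*√(31 - 44) = (10*(-2) - 134)*√(-13) = (-20 - 134)*(I*√13) = -154*I*√13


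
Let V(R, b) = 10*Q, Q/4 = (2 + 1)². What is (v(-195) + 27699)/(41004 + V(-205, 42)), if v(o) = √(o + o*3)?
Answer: 9233/13788 + I*√195/20682 ≈ 0.66964 + 0.00067519*I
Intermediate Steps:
v(o) = 2*√o (v(o) = √(o + 3*o) = √(4*o) = 2*√o)
Q = 36 (Q = 4*(2 + 1)² = 4*3² = 4*9 = 36)
V(R, b) = 360 (V(R, b) = 10*36 = 360)
(v(-195) + 27699)/(41004 + V(-205, 42)) = (2*√(-195) + 27699)/(41004 + 360) = (2*(I*√195) + 27699)/41364 = (2*I*√195 + 27699)*(1/41364) = (27699 + 2*I*√195)*(1/41364) = 9233/13788 + I*√195/20682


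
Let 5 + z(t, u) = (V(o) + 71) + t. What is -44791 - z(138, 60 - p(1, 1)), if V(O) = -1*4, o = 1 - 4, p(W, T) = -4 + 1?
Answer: -44991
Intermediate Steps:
p(W, T) = -3
o = -3
V(O) = -4
z(t, u) = 62 + t (z(t, u) = -5 + ((-4 + 71) + t) = -5 + (67 + t) = 62 + t)
-44791 - z(138, 60 - p(1, 1)) = -44791 - (62 + 138) = -44791 - 1*200 = -44791 - 200 = -44991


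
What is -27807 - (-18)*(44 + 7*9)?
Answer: -25881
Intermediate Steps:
-27807 - (-18)*(44 + 7*9) = -27807 - (-18)*(44 + 63) = -27807 - (-18)*107 = -27807 - 1*(-1926) = -27807 + 1926 = -25881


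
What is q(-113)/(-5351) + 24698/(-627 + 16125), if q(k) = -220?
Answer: 67784279/41464899 ≈ 1.6347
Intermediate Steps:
q(-113)/(-5351) + 24698/(-627 + 16125) = -220/(-5351) + 24698/(-627 + 16125) = -220*(-1/5351) + 24698/15498 = 220/5351 + 24698*(1/15498) = 220/5351 + 12349/7749 = 67784279/41464899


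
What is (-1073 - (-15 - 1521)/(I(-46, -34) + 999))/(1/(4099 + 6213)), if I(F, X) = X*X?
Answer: -23828753048/2155 ≈ -1.1057e+7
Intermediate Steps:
I(F, X) = X²
(-1073 - (-15 - 1521)/(I(-46, -34) + 999))/(1/(4099 + 6213)) = (-1073 - (-15 - 1521)/((-34)² + 999))/(1/(4099 + 6213)) = (-1073 - (-1536)/(1156 + 999))/(1/10312) = (-1073 - (-1536)/2155)/(1/10312) = (-1073 - (-1536)/2155)*10312 = (-1073 - 1*(-1536/2155))*10312 = (-1073 + 1536/2155)*10312 = -2310779/2155*10312 = -23828753048/2155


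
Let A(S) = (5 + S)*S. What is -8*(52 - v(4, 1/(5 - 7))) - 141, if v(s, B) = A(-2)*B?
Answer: -533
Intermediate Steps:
A(S) = S*(5 + S)
v(s, B) = -6*B (v(s, B) = (-2*(5 - 2))*B = (-2*3)*B = -6*B)
-8*(52 - v(4, 1/(5 - 7))) - 141 = -8*(52 - (-6)/(5 - 7)) - 141 = -8*(52 - (-6)/(-2)) - 141 = -8*(52 - (-6)*(-1)/2) - 141 = -8*(52 - 1*3) - 141 = -8*(52 - 3) - 141 = -8*49 - 141 = -392 - 141 = -533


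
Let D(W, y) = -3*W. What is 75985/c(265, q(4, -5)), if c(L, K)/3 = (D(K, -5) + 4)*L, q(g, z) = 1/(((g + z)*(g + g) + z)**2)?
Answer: 2568293/107007 ≈ 24.001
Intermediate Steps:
q(g, z) = (z + 2*g*(g + z))**(-2) (q(g, z) = 1/(((g + z)*(2*g) + z)**2) = 1/((2*g*(g + z) + z)**2) = 1/((z + 2*g*(g + z))**2) = (z + 2*g*(g + z))**(-2))
c(L, K) = 3*L*(4 - 3*K) (c(L, K) = 3*((-3*K + 4)*L) = 3*((4 - 3*K)*L) = 3*(L*(4 - 3*K)) = 3*L*(4 - 3*K))
75985/c(265, q(4, -5)) = 75985/((3*265*(4 - 3/(-5 + 2*4**2 + 2*4*(-5))**2))) = 75985/((3*265*(4 - 3/(-5 + 2*16 - 40)**2))) = 75985/((3*265*(4 - 3/(-5 + 32 - 40)**2))) = 75985/((3*265*(4 - 3/(-13)**2))) = 75985/((3*265*(4 - 3*1/169))) = 75985/((3*265*(4 - 3/169))) = 75985/((3*265*(673/169))) = 75985/(535035/169) = 75985*(169/535035) = 2568293/107007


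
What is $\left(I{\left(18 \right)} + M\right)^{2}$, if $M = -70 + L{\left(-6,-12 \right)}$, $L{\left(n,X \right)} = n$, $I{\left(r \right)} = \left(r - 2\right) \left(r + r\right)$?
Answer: $250000$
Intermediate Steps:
$I{\left(r \right)} = 2 r \left(-2 + r\right)$ ($I{\left(r \right)} = \left(-2 + r\right) 2 r = 2 r \left(-2 + r\right)$)
$M = -76$ ($M = -70 - 6 = -76$)
$\left(I{\left(18 \right)} + M\right)^{2} = \left(2 \cdot 18 \left(-2 + 18\right) - 76\right)^{2} = \left(2 \cdot 18 \cdot 16 - 76\right)^{2} = \left(576 - 76\right)^{2} = 500^{2} = 250000$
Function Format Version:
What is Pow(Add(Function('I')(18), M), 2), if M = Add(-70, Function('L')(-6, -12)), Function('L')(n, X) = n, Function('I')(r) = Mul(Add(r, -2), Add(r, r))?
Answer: 250000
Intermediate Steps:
Function('I')(r) = Mul(2, r, Add(-2, r)) (Function('I')(r) = Mul(Add(-2, r), Mul(2, r)) = Mul(2, r, Add(-2, r)))
M = -76 (M = Add(-70, -6) = -76)
Pow(Add(Function('I')(18), M), 2) = Pow(Add(Mul(2, 18, Add(-2, 18)), -76), 2) = Pow(Add(Mul(2, 18, 16), -76), 2) = Pow(Add(576, -76), 2) = Pow(500, 2) = 250000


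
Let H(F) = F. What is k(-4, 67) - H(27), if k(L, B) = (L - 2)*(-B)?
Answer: 375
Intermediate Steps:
k(L, B) = -B*(-2 + L) (k(L, B) = (-2 + L)*(-B) = -B*(-2 + L))
k(-4, 67) - H(27) = 67*(2 - 1*(-4)) - 1*27 = 67*(2 + 4) - 27 = 67*6 - 27 = 402 - 27 = 375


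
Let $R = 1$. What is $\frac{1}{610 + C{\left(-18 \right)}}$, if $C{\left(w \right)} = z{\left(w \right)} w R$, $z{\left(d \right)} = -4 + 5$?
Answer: $\frac{1}{592} \approx 0.0016892$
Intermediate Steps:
$z{\left(d \right)} = 1$
$C{\left(w \right)} = w$ ($C{\left(w \right)} = 1 w 1 = w 1 = w$)
$\frac{1}{610 + C{\left(-18 \right)}} = \frac{1}{610 - 18} = \frac{1}{592}$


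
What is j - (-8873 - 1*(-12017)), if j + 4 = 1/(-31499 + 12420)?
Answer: -60060693/19079 ≈ -3148.0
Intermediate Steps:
j = -76317/19079 (j = -4 + 1/(-31499 + 12420) = -4 + 1/(-19079) = -4 - 1/19079 = -76317/19079 ≈ -4.0001)
j - (-8873 - 1*(-12017)) = -76317/19079 - (-8873 - 1*(-12017)) = -76317/19079 - (-8873 + 12017) = -76317/19079 - 1*3144 = -76317/19079 - 3144 = -60060693/19079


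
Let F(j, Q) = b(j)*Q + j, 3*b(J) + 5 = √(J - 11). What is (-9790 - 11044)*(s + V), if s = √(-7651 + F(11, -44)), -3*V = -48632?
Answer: -1013199088/3 - 208340*I*√681/3 ≈ -3.3773e+8 - 1.8123e+6*I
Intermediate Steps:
V = 48632/3 (V = -⅓*(-48632) = 48632/3 ≈ 16211.)
b(J) = -5/3 + √(-11 + J)/3 (b(J) = -5/3 + √(J - 11)/3 = -5/3 + √(-11 + J)/3)
F(j, Q) = j + Q*(-5/3 + √(-11 + j)/3) (F(j, Q) = (-5/3 + √(-11 + j)/3)*Q + j = Q*(-5/3 + √(-11 + j)/3) + j = j + Q*(-5/3 + √(-11 + j)/3))
s = 10*I*√681/3 (s = √(-7651 + (11 + (⅓)*(-44)*(-5 + √(-11 + 11)))) = √(-7651 + (11 + (⅓)*(-44)*(-5 + √0))) = √(-7651 + (11 + (⅓)*(-44)*(-5 + 0))) = √(-7651 + (11 + (⅓)*(-44)*(-5))) = √(-7651 + (11 + 220/3)) = √(-7651 + 253/3) = √(-22700/3) = 10*I*√681/3 ≈ 86.987*I)
(-9790 - 11044)*(s + V) = (-9790 - 11044)*(10*I*√681/3 + 48632/3) = -20834*(48632/3 + 10*I*√681/3) = -1013199088/3 - 208340*I*√681/3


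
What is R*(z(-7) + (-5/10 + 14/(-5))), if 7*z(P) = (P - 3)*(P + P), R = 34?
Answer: 2839/5 ≈ 567.80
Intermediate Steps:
z(P) = 2*P*(-3 + P)/7 (z(P) = ((P - 3)*(P + P))/7 = ((-3 + P)*(2*P))/7 = (2*P*(-3 + P))/7 = 2*P*(-3 + P)/7)
R*(z(-7) + (-5/10 + 14/(-5))) = 34*((2/7)*(-7)*(-3 - 7) + (-5/10 + 14/(-5))) = 34*((2/7)*(-7)*(-10) + (-5*1/10 + 14*(-1/5))) = 34*(20 + (-1/2 - 14/5)) = 34*(20 - 33/10) = 34*(167/10) = 2839/5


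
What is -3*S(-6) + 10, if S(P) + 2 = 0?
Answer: 16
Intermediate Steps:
S(P) = -2 (S(P) = -2 + 0 = -2)
-3*S(-6) + 10 = -3*(-2) + 10 = 6 + 10 = 16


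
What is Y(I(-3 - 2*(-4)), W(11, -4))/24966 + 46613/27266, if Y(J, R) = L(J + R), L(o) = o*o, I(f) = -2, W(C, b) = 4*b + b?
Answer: 588468451/340361478 ≈ 1.7290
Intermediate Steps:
W(C, b) = 5*b
L(o) = o²
Y(J, R) = (J + R)²
Y(I(-3 - 2*(-4)), W(11, -4))/24966 + 46613/27266 = (-2 + 5*(-4))²/24966 + 46613/27266 = (-2 - 20)²*(1/24966) + 46613*(1/27266) = (-22)²*(1/24966) + 46613/27266 = 484*(1/24966) + 46613/27266 = 242/12483 + 46613/27266 = 588468451/340361478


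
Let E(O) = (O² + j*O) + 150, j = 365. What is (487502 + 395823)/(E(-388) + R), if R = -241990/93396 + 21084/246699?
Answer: 45227613676374/464474623315 ≈ 97.374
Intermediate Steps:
R = -3207196097/1280038878 (R = -241990*1/93396 + 21084*(1/246699) = -120995/46698 + 7028/82233 = -3207196097/1280038878 ≈ -2.5055)
E(O) = 150 + O² + 365*O (E(O) = (O² + 365*O) + 150 = 150 + O² + 365*O)
(487502 + 395823)/(E(-388) + R) = (487502 + 395823)/((150 + (-388)² + 365*(-388)) - 3207196097/1280038878) = 883325/((150 + 150544 - 141620) - 3207196097/1280038878) = 883325/(9074 - 3207196097/1280038878) = 883325/(11611865582875/1280038878) = 883325*(1280038878/11611865582875) = 45227613676374/464474623315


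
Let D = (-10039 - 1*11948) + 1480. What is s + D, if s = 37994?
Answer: 17487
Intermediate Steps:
D = -20507 (D = (-10039 - 11948) + 1480 = -21987 + 1480 = -20507)
s + D = 37994 - 20507 = 17487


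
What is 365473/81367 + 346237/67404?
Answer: 52806608071/5484461268 ≈ 9.6284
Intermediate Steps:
365473/81367 + 346237/67404 = 52806608071/5484461268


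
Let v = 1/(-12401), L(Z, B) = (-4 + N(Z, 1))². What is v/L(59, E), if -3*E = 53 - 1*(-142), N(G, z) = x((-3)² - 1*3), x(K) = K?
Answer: -1/49604 ≈ -2.0160e-5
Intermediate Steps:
N(G, z) = 6 (N(G, z) = (-3)² - 1*3 = 9 - 3 = 6)
E = -65 (E = -(53 - 1*(-142))/3 = -(53 + 142)/3 = -⅓*195 = -65)
L(Z, B) = 4 (L(Z, B) = (-4 + 6)² = 2² = 4)
v = -1/12401 ≈ -8.0639e-5
v/L(59, E) = -1/12401/4 = -1/12401*¼ = -1/49604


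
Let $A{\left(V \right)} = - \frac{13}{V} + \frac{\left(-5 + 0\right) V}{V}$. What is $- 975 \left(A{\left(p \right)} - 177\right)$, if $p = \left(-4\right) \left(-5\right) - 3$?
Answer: $\frac{3029325}{17} \approx 1.782 \cdot 10^{5}$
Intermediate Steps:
$p = 17$ ($p = 20 - 3 = 17$)
$A{\left(V \right)} = -5 - \frac{13}{V}$ ($A{\left(V \right)} = - \frac{13}{V} + \frac{\left(-5\right) V}{V} = - \frac{13}{V} - 5 = -5 - \frac{13}{V}$)
$- 975 \left(A{\left(p \right)} - 177\right) = - 975 \left(\left(-5 - \frac{13}{17}\right) - 177\right) = - 975 \left(- \frac{98}{17} - 177\right) = \left(-975\right) \left(- \frac{3107}{17}\right) = \frac{3029325}{17}$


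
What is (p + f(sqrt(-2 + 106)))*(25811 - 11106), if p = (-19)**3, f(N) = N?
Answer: -100861595 + 29410*sqrt(26) ≈ -1.0071e+8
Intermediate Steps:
p = -6859
(p + f(sqrt(-2 + 106)))*(25811 - 11106) = (-6859 + sqrt(-2 + 106))*(25811 - 11106) = (-6859 + sqrt(104))*14705 = (-6859 + 2*sqrt(26))*14705 = -100861595 + 29410*sqrt(26)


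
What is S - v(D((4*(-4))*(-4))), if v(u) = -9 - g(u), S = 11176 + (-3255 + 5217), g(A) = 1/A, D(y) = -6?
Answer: 78881/6 ≈ 13147.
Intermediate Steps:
g(A) = 1/A
S = 13138 (S = 11176 + 1962 = 13138)
v(u) = -9 - 1/u
S - v(D((4*(-4))*(-4))) = 13138 - (-9 - 1/(-6)) = 13138 - (-9 - 1*(-1/6)) = 13138 - (-9 + 1/6) = 13138 - 1*(-53/6) = 13138 + 53/6 = 78881/6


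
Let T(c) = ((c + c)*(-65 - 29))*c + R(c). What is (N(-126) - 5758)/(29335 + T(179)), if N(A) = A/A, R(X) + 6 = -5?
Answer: 1919/1998128 ≈ 0.00096040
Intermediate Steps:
R(X) = -11 (R(X) = -6 - 5 = -11)
N(A) = 1
T(c) = -11 - 188*c² (T(c) = ((c + c)*(-65 - 29))*c - 11 = ((2*c)*(-94))*c - 11 = (-188*c)*c - 11 = -188*c² - 11 = -11 - 188*c²)
(N(-126) - 5758)/(29335 + T(179)) = (1 - 5758)/(29335 + (-11 - 188*179²)) = -5757/(29335 + (-11 - 188*32041)) = -5757/(29335 + (-11 - 6023708)) = -5757/(29335 - 6023719) = -5757/(-5994384) = -5757*(-1/5994384) = 1919/1998128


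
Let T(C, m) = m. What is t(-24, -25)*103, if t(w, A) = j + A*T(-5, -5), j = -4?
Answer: 12463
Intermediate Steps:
t(w, A) = -4 - 5*A (t(w, A) = -4 + A*(-5) = -4 - 5*A)
t(-24, -25)*103 = (-4 - 5*(-25))*103 = (-4 + 125)*103 = 121*103 = 12463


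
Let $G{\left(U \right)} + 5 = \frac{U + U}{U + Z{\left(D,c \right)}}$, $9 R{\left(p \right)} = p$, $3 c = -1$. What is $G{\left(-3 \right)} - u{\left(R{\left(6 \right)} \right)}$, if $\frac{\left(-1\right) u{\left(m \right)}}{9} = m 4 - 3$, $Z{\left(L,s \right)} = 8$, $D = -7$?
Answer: $- \frac{46}{5} \approx -9.2$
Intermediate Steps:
$c = - \frac{1}{3}$ ($c = \frac{1}{3} \left(-1\right) = - \frac{1}{3} \approx -0.33333$)
$R{\left(p \right)} = \frac{p}{9}$
$u{\left(m \right)} = 27 - 36 m$ ($u{\left(m \right)} = - 9 \left(m 4 - 3\right) = - 9 \left(4 m - 3\right) = - 9 \left(-3 + 4 m\right) = 27 - 36 m$)
$G{\left(U \right)} = -5 + \frac{2 U}{8 + U}$ ($G{\left(U \right)} = -5 + \frac{U + U}{U + 8} = -5 + \frac{2 U}{8 + U}$)
$G{\left(-3 \right)} - u{\left(R{\left(6 \right)} \right)} = \frac{-40 - -9}{8 - 3} - \left(27 - 36 \cdot \frac{1}{9} \cdot 6\right) = \frac{-40 + 9}{5} - \left(27 - 24\right) = \frac{1}{5} \left(-31\right) - \left(27 - 24\right) = - \frac{31}{5} - 3 = - \frac{46}{5}$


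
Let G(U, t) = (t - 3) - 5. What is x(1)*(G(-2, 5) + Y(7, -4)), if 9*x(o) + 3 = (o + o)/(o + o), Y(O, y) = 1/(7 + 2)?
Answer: 52/81 ≈ 0.64198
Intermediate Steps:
G(U, t) = -8 + t (G(U, t) = (-3 + t) - 5 = -8 + t)
Y(O, y) = 1/9
x(o) = -2/9 (x(o) = -1/3 + ((o + o)/(o + o))/9 = -1/3 + ((2*o)/((2*o)))/9 = -1/3 + ((2*o)*(1/(2*o)))/9 = -1/3 + (1/9)*1 = -1/3 + 1/9 = -2/9)
x(1)*(G(-2, 5) + Y(7, -4)) = -2*((-8 + 5) + 1/9)/9 = -2*(-3 + 1/9)/9 = -2/9*(-26/9) = 52/81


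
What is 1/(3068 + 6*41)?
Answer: 1/3314 ≈ 0.00030175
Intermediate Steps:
1/(3068 + 6*41) = 1/(3068 + 246) = 1/3314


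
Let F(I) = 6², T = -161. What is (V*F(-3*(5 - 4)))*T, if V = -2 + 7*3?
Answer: -110124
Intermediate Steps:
V = 19 (V = -2 + 21 = 19)
F(I) = 36
(V*F(-3*(5 - 4)))*T = (19*36)*(-161) = 684*(-161) = -110124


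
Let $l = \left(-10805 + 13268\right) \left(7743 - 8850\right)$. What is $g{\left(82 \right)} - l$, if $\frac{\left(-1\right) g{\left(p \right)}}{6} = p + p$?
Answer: $2725557$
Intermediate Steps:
$g{\left(p \right)} = - 12 p$ ($g{\left(p \right)} = - 6 \left(p + p\right) = - 6 \cdot 2 p = - 12 p$)
$l = -2726541$ ($l = 2463 \left(-1107\right) = -2726541$)
$g{\left(82 \right)} - l = \left(-12\right) 82 - -2726541 = -984 + 2726541 = 2725557$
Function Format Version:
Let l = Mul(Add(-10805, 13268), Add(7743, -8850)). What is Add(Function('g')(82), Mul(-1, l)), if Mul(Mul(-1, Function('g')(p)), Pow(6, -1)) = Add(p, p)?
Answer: 2725557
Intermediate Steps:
Function('g')(p) = Mul(-12, p) (Function('g')(p) = Mul(-6, Add(p, p)) = Mul(-6, Mul(2, p)) = Mul(-12, p))
l = -2726541 (l = Mul(2463, -1107) = -2726541)
Add(Function('g')(82), Mul(-1, l)) = Add(Mul(-12, 82), Mul(-1, -2726541)) = Add(-984, 2726541) = 2725557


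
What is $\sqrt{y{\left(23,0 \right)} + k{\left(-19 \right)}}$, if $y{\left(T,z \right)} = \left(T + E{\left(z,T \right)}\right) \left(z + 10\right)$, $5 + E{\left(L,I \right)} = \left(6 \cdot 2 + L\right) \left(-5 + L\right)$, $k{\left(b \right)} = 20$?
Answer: $20 i \approx 20.0 i$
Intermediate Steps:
$E{\left(L,I \right)} = -5 + \left(-5 + L\right) \left(12 + L\right)$ ($E{\left(L,I \right)} = -5 + \left(6 \cdot 2 + L\right) \left(-5 + L\right) = -5 + \left(12 + L\right) \left(-5 + L\right) = -5 + \left(-5 + L\right) \left(12 + L\right)$)
$y{\left(T,z \right)} = \left(10 + z\right) \left(-65 + T + z^{2} + 7 z\right)$ ($y{\left(T,z \right)} = \left(T + \left(-65 + z^{2} + 7 z\right)\right) \left(z + 10\right) = \left(-65 + T + z^{2} + 7 z\right) \left(10 + z\right) = \left(10 + z\right) \left(-65 + T + z^{2} + 7 z\right)$)
$\sqrt{y{\left(23,0 \right)} + k{\left(-19 \right)}} = \sqrt{\left(-650 + 0^{3} + 5 \cdot 0 + 10 \cdot 23 + 17 \cdot 0^{2} + 23 \cdot 0\right) + 20} = \sqrt{\left(-650 + 0 + 0 + 230 + 17 \cdot 0 + 0\right) + 20} = \sqrt{\left(-650 + 0 + 0 + 230 + 0 + 0\right) + 20} = \sqrt{-420 + 20} = \sqrt{-400} = 20 i$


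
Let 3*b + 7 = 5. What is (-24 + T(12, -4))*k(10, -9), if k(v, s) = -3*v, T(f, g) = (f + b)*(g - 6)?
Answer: 4120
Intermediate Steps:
b = -2/3 (b = -7/3 + (1/3)*5 = -7/3 + 5/3 = -2/3 ≈ -0.66667)
T(f, g) = (-6 + g)*(-2/3 + f) (T(f, g) = (f - 2/3)*(g - 6) = (-2/3 + f)*(-6 + g) = (-6 + g)*(-2/3 + f))
(-24 + T(12, -4))*k(10, -9) = (-24 + (4 - 6*12 - 2/3*(-4) + 12*(-4)))*(-3*10) = (-24 + (4 - 72 + 8/3 - 48))*(-30) = (-24 - 340/3)*(-30) = -412/3*(-30) = 4120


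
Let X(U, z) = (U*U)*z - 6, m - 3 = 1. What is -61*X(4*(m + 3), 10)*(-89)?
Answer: 42530786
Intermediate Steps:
m = 4 (m = 3 + 1 = 4)
X(U, z) = -6 + z*U² (X(U, z) = U²*z - 6 = z*U² - 6 = -6 + z*U²)
-61*X(4*(m + 3), 10)*(-89) = -61*(-6 + 10*(4*(4 + 3))²)*(-89) = -61*(-6 + 10*(4*7)²)*(-89) = -61*(-6 + 10*28²)*(-89) = -61*(-6 + 10*784)*(-89) = -61*(-6 + 7840)*(-89) = -61*7834*(-89) = -477874*(-89) = 42530786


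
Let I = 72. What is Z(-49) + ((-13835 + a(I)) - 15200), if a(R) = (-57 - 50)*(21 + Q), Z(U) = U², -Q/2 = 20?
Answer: -24601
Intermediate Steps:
Q = -40 (Q = -2*20 = -40)
a(R) = 2033 (a(R) = (-57 - 50)*(21 - 40) = -107*(-19) = 2033)
Z(-49) + ((-13835 + a(I)) - 15200) = (-49)² + ((-13835 + 2033) - 15200) = 2401 + (-11802 - 15200) = 2401 - 27002 = -24601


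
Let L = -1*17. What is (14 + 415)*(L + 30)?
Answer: 5577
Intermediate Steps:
L = -17
(14 + 415)*(L + 30) = (14 + 415)*(-17 + 30) = 429*13 = 5577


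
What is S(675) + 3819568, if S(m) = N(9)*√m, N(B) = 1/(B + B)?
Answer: 3819568 + 5*√3/6 ≈ 3.8196e+6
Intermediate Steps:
N(B) = 1/(2*B)
S(m) = √m/18 (S(m) = ((½)/9)*√m = ((½)*(⅑))*√m = √m/18)
S(675) + 3819568 = √675/18 + 3819568 = (15*√3)/18 + 3819568 = 5*√3/6 + 3819568 = 3819568 + 5*√3/6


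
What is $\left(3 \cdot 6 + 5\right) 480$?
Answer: $11040$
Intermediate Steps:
$\left(3 \cdot 6 + 5\right) 480 = \left(18 + 5\right) 480 = 23 \cdot 480 = 11040$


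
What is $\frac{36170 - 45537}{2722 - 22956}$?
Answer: $\frac{9367}{20234} \approx 0.46293$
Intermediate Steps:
$\frac{36170 - 45537}{2722 - 22956} = - \frac{9367}{-20234} = \left(-9367\right) \left(- \frac{1}{20234}\right) = \frac{9367}{20234}$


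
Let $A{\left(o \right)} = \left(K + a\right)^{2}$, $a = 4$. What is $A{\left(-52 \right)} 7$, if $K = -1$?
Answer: $63$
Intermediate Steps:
$A{\left(o \right)} = 9$ ($A{\left(o \right)} = \left(-1 + 4\right)^{2} = 3^{2} = 9$)
$A{\left(-52 \right)} 7 = 9 \cdot 7 = 63$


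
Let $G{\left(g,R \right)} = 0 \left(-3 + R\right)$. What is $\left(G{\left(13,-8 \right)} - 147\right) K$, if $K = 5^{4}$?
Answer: $-91875$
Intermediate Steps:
$K = 625$
$G{\left(g,R \right)} = 0$
$\left(G{\left(13,-8 \right)} - 147\right) K = \left(0 - 147\right) 625 = \left(-147\right) 625 = -91875$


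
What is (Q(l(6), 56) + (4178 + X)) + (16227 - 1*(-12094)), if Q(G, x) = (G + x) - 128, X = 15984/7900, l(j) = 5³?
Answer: 64294196/1975 ≈ 32554.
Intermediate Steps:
l(j) = 125
X = 3996/1975 (X = 15984*(1/7900) = 3996/1975 ≈ 2.0233)
Q(G, x) = -128 + G + x
(Q(l(6), 56) + (4178 + X)) + (16227 - 1*(-12094)) = ((-128 + 125 + 56) + (4178 + 3996/1975)) + (16227 - 1*(-12094)) = (53 + 8255546/1975) + (16227 + 12094) = 8360221/1975 + 28321 = 64294196/1975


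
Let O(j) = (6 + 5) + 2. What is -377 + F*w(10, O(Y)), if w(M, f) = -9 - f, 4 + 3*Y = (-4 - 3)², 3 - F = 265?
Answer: 5387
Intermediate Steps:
F = -262 (F = 3 - 1*265 = 3 - 265 = -262)
Y = 15 (Y = -4/3 + (-4 - 3)²/3 = -4/3 + (⅓)*(-7)² = -4/3 + (⅓)*49 = -4/3 + 49/3 = 15)
O(j) = 13 (O(j) = 11 + 2 = 13)
-377 + F*w(10, O(Y)) = -377 - 262*(-9 - 1*13) = -377 - 262*(-9 - 13) = -377 - 262*(-22) = -377 + 5764 = 5387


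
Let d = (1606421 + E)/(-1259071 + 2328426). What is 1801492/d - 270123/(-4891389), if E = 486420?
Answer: 3140980326190453061/3412299815383 ≈ 9.2049e+5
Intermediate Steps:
d = 2092841/1069355 (d = (1606421 + 486420)/(-1259071 + 2328426) = 2092841/1069355 ≈ 1.9571)
1801492/d - 270123/(-4891389) = 1801492/(2092841/1069355) - 270123/(-4891389) = 1801492*(1069355/2092841) - 270123*(-1/4891389) = 1926434477660/2092841 + 90041/1630463 = 3140980326190453061/3412299815383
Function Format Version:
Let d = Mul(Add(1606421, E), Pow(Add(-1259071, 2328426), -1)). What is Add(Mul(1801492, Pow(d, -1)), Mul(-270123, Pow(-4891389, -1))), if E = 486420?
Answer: Rational(3140980326190453061, 3412299815383) ≈ 9.2049e+5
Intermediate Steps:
d = Rational(2092841, 1069355) (d = Mul(Add(1606421, 486420), Pow(Add(-1259071, 2328426), -1)) = Mul(2092841, Pow(1069355, -1)) = Mul(2092841, Rational(1, 1069355)) = Rational(2092841, 1069355) ≈ 1.9571)
Add(Mul(1801492, Pow(d, -1)), Mul(-270123, Pow(-4891389, -1))) = Add(Mul(1801492, Pow(Rational(2092841, 1069355), -1)), Mul(-270123, Pow(-4891389, -1))) = Add(Mul(1801492, Rational(1069355, 2092841)), Mul(-270123, Rational(-1, 4891389))) = Add(Rational(1926434477660, 2092841), Rational(90041, 1630463)) = Rational(3140980326190453061, 3412299815383)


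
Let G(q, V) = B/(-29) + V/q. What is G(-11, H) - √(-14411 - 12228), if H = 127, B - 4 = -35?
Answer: -3342/319 - I*√26639 ≈ -10.476 - 163.21*I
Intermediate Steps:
B = -31 (B = 4 - 35 = -31)
G(q, V) = 31/29 + V/q (G(q, V) = -31/(-29) + V/q = -31*(-1/29) + V/q = 31/29 + V/q)
G(-11, H) - √(-14411 - 12228) = (31/29 + 127/(-11)) - √(-14411 - 12228) = (31/29 + 127*(-1/11)) - √(-26639) = (31/29 - 127/11) - I*√26639 = -3342/319 - I*√26639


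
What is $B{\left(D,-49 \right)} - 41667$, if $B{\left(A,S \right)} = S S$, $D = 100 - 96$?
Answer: $-39266$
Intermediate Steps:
$D = 4$
$B{\left(A,S \right)} = S^{2}$
$B{\left(D,-49 \right)} - 41667 = \left(-49\right)^{2} - 41667 = 2401 - 41667 = -39266$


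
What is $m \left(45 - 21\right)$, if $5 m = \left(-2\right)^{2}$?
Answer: $\frac{96}{5} \approx 19.2$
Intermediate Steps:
$m = \frac{4}{5}$ ($m = \frac{\left(-2\right)^{2}}{5} = \frac{1}{5} \cdot 4 = \frac{4}{5} \approx 0.8$)
$m \left(45 - 21\right) = \frac{4 \left(45 - 21\right)}{5} = \frac{4}{5} \cdot 24 = \frac{96}{5}$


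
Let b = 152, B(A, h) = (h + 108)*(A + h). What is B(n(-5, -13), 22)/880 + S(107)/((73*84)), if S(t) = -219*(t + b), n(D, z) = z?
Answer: -697/88 ≈ -7.9205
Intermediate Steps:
B(A, h) = (108 + h)*(A + h)
S(t) = -33288 - 219*t (S(t) = -219*(t + 152) = -219*(152 + t) = -33288 - 219*t)
B(n(-5, -13), 22)/880 + S(107)/((73*84)) = (22**2 + 108*(-13) + 108*22 - 13*22)/880 + (-33288 - 219*107)/((73*84)) = (484 - 1404 + 2376 - 286)*(1/880) + (-33288 - 23433)/6132 = 1170*(1/880) - 56721*1/6132 = 117/88 - 37/4 = -697/88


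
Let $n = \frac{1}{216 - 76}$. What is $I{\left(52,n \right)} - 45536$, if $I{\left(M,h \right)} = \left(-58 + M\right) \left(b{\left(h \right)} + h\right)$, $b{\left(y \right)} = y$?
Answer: $- \frac{1593763}{35} \approx -45536.0$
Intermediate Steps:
$n = \frac{1}{140} \approx 0.0071429$
$I{\left(M,h \right)} = 2 h \left(-58 + M\right)$ ($I{\left(M,h \right)} = \left(-58 + M\right) \left(h + h\right) = \left(-58 + M\right) 2 h = 2 h \left(-58 + M\right)$)
$I{\left(52,n \right)} - 45536 = 2 \cdot \frac{1}{140} \left(-58 + 52\right) - 45536 = 2 \cdot \frac{1}{140} \left(-6\right) - 45536 = - \frac{3}{35} - 45536 = - \frac{1593763}{35}$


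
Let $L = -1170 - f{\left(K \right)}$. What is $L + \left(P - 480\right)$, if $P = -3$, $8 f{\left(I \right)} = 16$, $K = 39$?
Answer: $-1655$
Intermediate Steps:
$f{\left(I \right)} = 2$ ($f{\left(I \right)} = \frac{1}{8} \cdot 16 = 2$)
$L = -1172$ ($L = -1170 - 2 = -1172$)
$L + \left(P - 480\right) = -1172 - 483 = -1655$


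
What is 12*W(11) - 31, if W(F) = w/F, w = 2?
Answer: -317/11 ≈ -28.818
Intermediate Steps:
W(F) = 2/F
12*W(11) - 31 = 12*(2/11) - 31 = 24/11 - 31 = -317/11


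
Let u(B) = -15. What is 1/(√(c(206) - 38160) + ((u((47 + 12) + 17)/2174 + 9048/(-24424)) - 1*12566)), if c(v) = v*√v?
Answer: -1/(83405836241/6637222 - I*√(38160 - 206*√206)) ≈ -7.956e-5 - 1.1879e-6*I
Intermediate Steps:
c(v) = v^(3/2)
1/(√(c(206) - 38160) + ((u((47 + 12) + 17)/2174 + 9048/(-24424)) - 1*12566)) = 1/(√(206^(3/2) - 38160) + ((-15/2174 + 9048/(-24424)) - 1*12566)) = 1/(√(206*√206 - 38160) + ((-15*1/2174 + 9048*(-1/24424)) - 12566)) = 1/(√(-38160 + 206*√206) + ((-15/2174 - 1131/3053) - 12566)) = 1/(√(-38160 + 206*√206) + (-2504589/6637222 - 12566)) = 1/(√(-38160 + 206*√206) - 83405836241/6637222) = 1/(-83405836241/6637222 + √(-38160 + 206*√206))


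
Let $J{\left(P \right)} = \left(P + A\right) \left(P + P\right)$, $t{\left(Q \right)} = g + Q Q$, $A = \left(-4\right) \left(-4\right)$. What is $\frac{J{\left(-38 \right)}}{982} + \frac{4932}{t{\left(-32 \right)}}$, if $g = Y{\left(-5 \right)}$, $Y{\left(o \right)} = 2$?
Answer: $\frac{182186}{27987} \approx 6.5097$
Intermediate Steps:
$A = 16$
$g = 2$
$t{\left(Q \right)} = 2 + Q^{2}$ ($t{\left(Q \right)} = 2 + Q Q = 2 + Q^{2}$)
$J{\left(P \right)} = 2 P \left(16 + P\right)$ ($J{\left(P \right)} = \left(P + 16\right) \left(P + P\right) = \left(16 + P\right) 2 P = 2 P \left(16 + P\right)$)
$\frac{J{\left(-38 \right)}}{982} + \frac{4932}{t{\left(-32 \right)}} = \frac{2 \left(-38\right) \left(16 - 38\right)}{982} + \frac{4932}{2 + \left(-32\right)^{2}} = 2 \left(-38\right) \left(-22\right) \frac{1}{982} + \frac{4932}{2 + 1024} = 1672 \cdot \frac{1}{982} + \frac{4932}{1026} = \frac{836}{491} + 4932 \cdot \frac{1}{1026} = \frac{836}{491} + \frac{274}{57} = \frac{182186}{27987}$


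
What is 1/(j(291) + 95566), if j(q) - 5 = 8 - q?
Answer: 1/95288 ≈ 1.0495e-5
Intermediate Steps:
j(q) = 13 - q (j(q) = 5 + (8 - q) = 13 - q)
1/(j(291) + 95566) = 1/((13 - 1*291) + 95566) = 1/((13 - 291) + 95566) = 1/(-278 + 95566) = 1/95288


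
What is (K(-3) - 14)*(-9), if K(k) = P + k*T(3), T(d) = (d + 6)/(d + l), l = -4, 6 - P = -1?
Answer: -180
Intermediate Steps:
P = 7 (P = 6 - 1*(-1) = 6 + 1 = 7)
T(d) = (6 + d)/(-4 + d) (T(d) = (d + 6)/(d - 4) = (6 + d)/(-4 + d))
K(k) = 7 - 9*k (K(k) = 7 + k*((6 + 3)/(-4 + 3)) = 7 + k*(9/(-1)) = 7 + k*(-1*9) = 7 + k*(-9) = 7 - 9*k)
(K(-3) - 14)*(-9) = ((7 - 9*(-3)) - 14)*(-9) = ((7 + 27) - 14)*(-9) = (34 - 14)*(-9) = 20*(-9) = -180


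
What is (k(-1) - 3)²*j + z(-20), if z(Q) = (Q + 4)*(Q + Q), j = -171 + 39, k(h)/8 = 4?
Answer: -110372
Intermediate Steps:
k(h) = 32 (k(h) = 8*4 = 32)
j = -132
z(Q) = 2*Q*(4 + Q) (z(Q) = (4 + Q)*(2*Q) = 2*Q*(4 + Q))
(k(-1) - 3)²*j + z(-20) = (32 - 3)²*(-132) + 2*(-20)*(4 - 20) = 29²*(-132) + 2*(-20)*(-16) = 841*(-132) + 640 = -111012 + 640 = -110372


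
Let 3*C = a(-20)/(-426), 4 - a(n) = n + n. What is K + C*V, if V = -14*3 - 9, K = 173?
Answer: 37223/213 ≈ 174.76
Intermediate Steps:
a(n) = 4 - 2*n (a(n) = 4 - (n + n) = 4 - 2*n)
C = -22/639 (C = ((4 - 2*(-20))/(-426))/3 = ((4 + 40)*(-1/426))/3 = (44*(-1/426))/3 = (⅓)*(-22/213) = -22/639 ≈ -0.034429)
V = -51 (V = -42 - 9 = -51)
K + C*V = 173 - 22/639*(-51) = 173 + 374/213 = 37223/213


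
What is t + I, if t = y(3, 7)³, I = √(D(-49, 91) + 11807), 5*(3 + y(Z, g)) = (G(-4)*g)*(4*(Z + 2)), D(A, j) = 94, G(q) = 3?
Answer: 531441 + √11901 ≈ 5.3155e+5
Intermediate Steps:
y(Z, g) = -3 + 3*g*(8 + 4*Z)/5 (y(Z, g) = -3 + ((3*g)*(4*(Z + 2)))/5 = -3 + ((3*g)*(4*(2 + Z)))/5 = -3 + ((3*g)*(8 + 4*Z))/5 = -3 + (3*g*(8 + 4*Z))/5 = -3 + 3*g*(8 + 4*Z)/5)
I = √11901 (I = √(94 + 11807) = √11901 ≈ 109.09)
t = 531441 (t = (-3 + (24/5)*7 + (12/5)*3*7)³ = (-3 + 168/5 + 252/5)³ = 81³ = 531441)
t + I = 531441 + √11901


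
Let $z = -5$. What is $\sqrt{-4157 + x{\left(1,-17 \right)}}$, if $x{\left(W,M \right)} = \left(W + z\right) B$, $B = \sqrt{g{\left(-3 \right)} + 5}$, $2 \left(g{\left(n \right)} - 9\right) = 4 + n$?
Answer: $\sqrt{-4157 - 2 \sqrt{58}} \approx 64.593 i$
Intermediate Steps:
$g{\left(n \right)} = 11 + \frac{n}{2}$ ($g{\left(n \right)} = 9 + \frac{4 + n}{2} = 9 + \left(2 + \frac{n}{2}\right) = 11 + \frac{n}{2}$)
$B = \frac{\sqrt{58}}{2}$ ($B = \sqrt{\left(11 + \frac{1}{2} \left(-3\right)\right) + 5} = \sqrt{\left(11 - \frac{3}{2}\right) + 5} = \sqrt{\frac{19}{2} + 5} = \sqrt{\frac{29}{2}} = \frac{\sqrt{58}}{2} \approx 3.8079$)
$x{\left(W,M \right)} = \frac{\sqrt{58} \left(-5 + W\right)}{2}$ ($x{\left(W,M \right)} = \left(W - 5\right) \frac{\sqrt{58}}{2} = \left(-5 + W\right) \frac{\sqrt{58}}{2} = \frac{\sqrt{58} \left(-5 + W\right)}{2}$)
$\sqrt{-4157 + x{\left(1,-17 \right)}} = \sqrt{-4157 + \frac{\sqrt{58} \left(-5 + 1\right)}{2}} = \sqrt{-4157 + \frac{1}{2} \sqrt{58} \left(-4\right)} = \sqrt{-4157 - 2 \sqrt{58}}$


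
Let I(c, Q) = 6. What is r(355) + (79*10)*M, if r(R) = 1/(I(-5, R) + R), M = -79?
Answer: -22530009/361 ≈ -62410.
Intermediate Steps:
r(R) = 1/(6 + R)
r(355) + (79*10)*M = 1/(6 + 355) + (79*10)*(-79) = 1/361 + 790*(-79) = 1/361 - 62410 = -22530009/361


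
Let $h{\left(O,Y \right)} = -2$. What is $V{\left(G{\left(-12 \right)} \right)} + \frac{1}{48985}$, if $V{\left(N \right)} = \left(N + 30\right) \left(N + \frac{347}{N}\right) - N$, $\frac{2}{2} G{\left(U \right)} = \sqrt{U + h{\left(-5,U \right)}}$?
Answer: $\frac{16312006}{48985} - \frac{5002 i \sqrt{14}}{7} \approx 333.0 - 2673.7 i$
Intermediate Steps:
$G{\left(U \right)} = \sqrt{-2 + U}$ ($G{\left(U \right)} = \sqrt{U - 2} = \sqrt{-2 + U}$)
$V{\left(N \right)} = - N + \left(30 + N\right) \left(N + \frac{347}{N}\right)$ ($V{\left(N \right)} = \left(30 + N\right) \left(N + \frac{347}{N}\right) - N = - N + \left(30 + N\right) \left(N + \frac{347}{N}\right)$)
$V{\left(G{\left(-12 \right)} \right)} + \frac{1}{48985} = \left(347 + \left(\sqrt{-2 - 12}\right)^{2} + 29 \sqrt{-2 - 12} + \frac{10410}{\sqrt{-2 - 12}}\right) + \frac{1}{48985} = \left(347 + \left(\sqrt{-14}\right)^{2} + 29 \sqrt{-14} + \frac{10410}{\sqrt{-14}}\right) + \frac{1}{48985} = \left(347 + \left(i \sqrt{14}\right)^{2} + 29 i \sqrt{14} + \frac{10410}{i \sqrt{14}}\right) + \frac{1}{48985} = \left(347 - 14 + 29 i \sqrt{14} + 10410 \left(- \frac{i \sqrt{14}}{14}\right)\right) + \frac{1}{48985} = \left(347 - 14 + 29 i \sqrt{14} - \frac{5205 i \sqrt{14}}{7}\right) + \frac{1}{48985} = \left(333 - \frac{5002 i \sqrt{14}}{7}\right) + \frac{1}{48985} = \frac{16312006}{48985} - \frac{5002 i \sqrt{14}}{7}$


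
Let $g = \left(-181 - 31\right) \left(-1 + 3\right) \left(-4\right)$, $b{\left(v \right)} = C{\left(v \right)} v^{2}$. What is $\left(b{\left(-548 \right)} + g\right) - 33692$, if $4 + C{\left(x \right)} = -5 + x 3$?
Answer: $-496434508$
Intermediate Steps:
$C{\left(x \right)} = -9 + 3 x$ ($C{\left(x \right)} = -4 + \left(-5 + x 3\right) = -4 + \left(-5 + 3 x\right) = -9 + 3 x$)
$b{\left(v \right)} = v^{2} \left(-9 + 3 v\right)$ ($b{\left(v \right)} = \left(-9 + 3 v\right) v^{2} = v^{2} \left(-9 + 3 v\right)$)
$g = 1696$ ($g = - 212 \cdot 2 \left(-4\right) = \left(-212\right) \left(-8\right) = 1696$)
$\left(b{\left(-548 \right)} + g\right) - 33692 = \left(3 \left(-548\right)^{2} \left(-3 - 548\right) + 1696\right) - 33692 = \left(3 \cdot 300304 \left(-551\right) + 1696\right) - 33692 = \left(-496402512 + 1696\right) - 33692 = -496400816 - 33692 = -496434508$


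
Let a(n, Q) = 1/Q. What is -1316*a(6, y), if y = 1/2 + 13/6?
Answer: -987/2 ≈ -493.50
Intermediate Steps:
y = 8/3 (y = 1*(1/2) + 13*(1/6) = 1/2 + 13/6 = 8/3 ≈ 2.6667)
-1316*a(6, y) = -1316/8/3 = -1316*3/8 = -987/2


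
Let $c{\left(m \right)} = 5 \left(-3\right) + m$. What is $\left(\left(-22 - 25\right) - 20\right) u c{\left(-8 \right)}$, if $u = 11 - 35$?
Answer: $-36984$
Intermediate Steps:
$u = -24$
$c{\left(m \right)} = -15 + m$
$\left(\left(-22 - 25\right) - 20\right) u c{\left(-8 \right)} = \left(\left(-22 - 25\right) - 20\right) \left(-24\right) \left(-15 - 8\right) = \left(-47 - 20\right) \left(-24\right) \left(-23\right) = \left(-67\right) \left(-24\right) \left(-23\right) = 1608 \left(-23\right) = -36984$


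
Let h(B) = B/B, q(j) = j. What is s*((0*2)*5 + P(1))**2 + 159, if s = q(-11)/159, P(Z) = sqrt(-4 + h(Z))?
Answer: 8438/53 ≈ 159.21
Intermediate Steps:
h(B) = 1
P(Z) = I*sqrt(3) (P(Z) = sqrt(-4 + 1) = sqrt(-3) = I*sqrt(3))
s = -11/159 ≈ -0.069182
s*((0*2)*5 + P(1))**2 + 159 = -11*((0*2)*5 + I*sqrt(3))**2/159 + 159 = -11*(0*5 + I*sqrt(3))**2/159 + 159 = -11*(0 + I*sqrt(3))**2/159 + 159 = -11*(I*sqrt(3))**2/159 + 159 = -11/159*(-3) + 159 = 11/53 + 159 = 8438/53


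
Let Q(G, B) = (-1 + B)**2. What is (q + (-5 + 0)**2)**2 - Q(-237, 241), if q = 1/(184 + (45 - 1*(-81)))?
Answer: -5475281999/96100 ≈ -56975.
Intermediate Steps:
q = 1/310 (q = 1/(184 + (45 + 81)) = 1/(184 + 126) = 1/310 ≈ 0.0032258)
(q + (-5 + 0)**2)**2 - Q(-237, 241) = (1/310 + (-5 + 0)**2)**2 - (-1 + 241)**2 = (1/310 + (-5)**2)**2 - 1*240**2 = (1/310 + 25)**2 - 1*57600 = (7751/310)**2 - 57600 = 60078001/96100 - 57600 = -5475281999/96100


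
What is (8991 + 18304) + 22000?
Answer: 49295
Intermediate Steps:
(8991 + 18304) + 22000 = 27295 + 22000 = 49295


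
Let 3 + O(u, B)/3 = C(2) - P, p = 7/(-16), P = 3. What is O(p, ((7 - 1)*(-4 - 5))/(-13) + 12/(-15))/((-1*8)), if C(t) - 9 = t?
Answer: -15/8 ≈ -1.8750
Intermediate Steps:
C(t) = 9 + t
p = -7/16 (p = 7*(-1/16) = -7/16 ≈ -0.43750)
O(u, B) = 15 (O(u, B) = -9 + 3*((9 + 2) - 1*3) = -9 + 3*(11 - 3) = -9 + 3*8 = -9 + 24 = 15)
O(p, ((7 - 1)*(-4 - 5))/(-13) + 12/(-15))/((-1*8)) = 15/((-1*8)) = 15/(-8) = 15*(-1/8) = -15/8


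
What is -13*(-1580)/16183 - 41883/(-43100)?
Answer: 1563066589/697487300 ≈ 2.2410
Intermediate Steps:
-13*(-1580)/16183 - 41883/(-43100) = 20540*(1/16183) - 41883*(-1/43100) = 20540/16183 + 41883/43100 = 1563066589/697487300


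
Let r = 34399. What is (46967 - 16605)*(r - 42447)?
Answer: -244353376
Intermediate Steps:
(46967 - 16605)*(r - 42447) = (46967 - 16605)*(34399 - 42447) = 30362*(-8048) = -244353376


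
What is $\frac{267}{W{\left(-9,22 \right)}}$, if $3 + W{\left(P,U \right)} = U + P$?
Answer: $\frac{267}{10} \approx 26.7$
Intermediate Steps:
$W{\left(P,U \right)} = -3 + P + U$ ($W{\left(P,U \right)} = -3 + \left(U + P\right) = -3 + \left(P + U\right) = -3 + P + U$)
$\frac{267}{W{\left(-9,22 \right)}} = \frac{267}{-3 - 9 + 22} = \frac{267}{10}$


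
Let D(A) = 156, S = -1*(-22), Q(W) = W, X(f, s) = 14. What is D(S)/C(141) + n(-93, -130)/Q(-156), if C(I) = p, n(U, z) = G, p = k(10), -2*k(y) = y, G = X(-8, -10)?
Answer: -12203/390 ≈ -31.290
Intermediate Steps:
G = 14
S = 22
k(y) = -y/2
p = -5 (p = -½*10 = -5)
n(U, z) = 14
C(I) = -5
D(S)/C(141) + n(-93, -130)/Q(-156) = 156/(-5) + 14/(-156) = 156*(-⅕) + 14*(-1/156) = -156/5 - 7/78 = -12203/390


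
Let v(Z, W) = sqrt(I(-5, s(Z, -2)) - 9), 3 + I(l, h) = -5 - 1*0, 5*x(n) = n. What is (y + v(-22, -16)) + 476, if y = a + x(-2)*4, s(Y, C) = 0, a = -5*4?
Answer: 2272/5 + I*sqrt(17) ≈ 454.4 + 4.1231*I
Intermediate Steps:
x(n) = n/5
a = -20
I(l, h) = -8 (I(l, h) = -3 + (-5 - 1*0) = -3 + (-5 + 0) = -3 - 5 = -8)
v(Z, W) = I*sqrt(17) (v(Z, W) = sqrt(-8 - 9) = sqrt(-17) = I*sqrt(17))
y = -108/5 (y = -20 + ((1/5)*(-2))*4 = -20 - 2/5*4 = -20 - 8/5 = -108/5 ≈ -21.600)
(y + v(-22, -16)) + 476 = (-108/5 + I*sqrt(17)) + 476 = 2272/5 + I*sqrt(17)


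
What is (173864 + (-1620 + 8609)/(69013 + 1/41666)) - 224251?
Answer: -144887308566359/2875495659 ≈ -50387.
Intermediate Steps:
(173864 + (-1620 + 8609)/(69013 + 1/41666)) - 224251 = (173864 + 6989/(69013 + 1/41666)) - 224251 = (173864 + 6989/(2875495659/41666)) - 224251 = (173864 + 6989*(41666/2875495659)) - 224251 = (173864 + 291203674/2875495659) - 224251 = 499945468460050/2875495659 - 224251 = -144887308566359/2875495659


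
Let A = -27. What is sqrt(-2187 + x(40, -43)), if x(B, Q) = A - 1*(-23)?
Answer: I*sqrt(2191) ≈ 46.808*I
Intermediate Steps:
x(B, Q) = -4 (x(B, Q) = -27 - 1*(-23) = -27 + 23 = -4)
sqrt(-2187 + x(40, -43)) = sqrt(-2187 - 4) = sqrt(-2191) = I*sqrt(2191)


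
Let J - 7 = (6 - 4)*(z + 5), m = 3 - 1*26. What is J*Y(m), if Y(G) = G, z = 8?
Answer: -759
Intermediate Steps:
m = -23 (m = 3 - 26 = -23)
J = 33 (J = 7 + (6 - 4)*(8 + 5) = 7 + 2*13 = 7 + 26 = 33)
J*Y(m) = 33*(-23) = -759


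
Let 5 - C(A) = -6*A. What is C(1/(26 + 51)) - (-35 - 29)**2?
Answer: -315001/77 ≈ -4090.9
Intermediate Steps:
C(A) = 5 + 6*A (C(A) = 5 - (-6)*A = 5 + 6*A)
C(1/(26 + 51)) - (-35 - 29)**2 = (5 + 6/(26 + 51)) - (-35 - 29)**2 = (5 + 6/77) - 1*(-64)**2 = (5 + 6*(1/77)) - 1*4096 = (5 + 6/77) - 4096 = 391/77 - 4096 = -315001/77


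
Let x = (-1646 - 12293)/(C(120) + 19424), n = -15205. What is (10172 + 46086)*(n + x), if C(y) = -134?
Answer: -8250752964181/9645 ≈ -8.5544e+8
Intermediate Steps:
x = -13939/19290 (x = (-1646 - 12293)/(-134 + 19424) = -13939/19290 ≈ -0.72260)
(10172 + 46086)*(n + x) = (10172 + 46086)*(-15205 - 13939/19290) = 56258*(-293318389/19290) = -8250752964181/9645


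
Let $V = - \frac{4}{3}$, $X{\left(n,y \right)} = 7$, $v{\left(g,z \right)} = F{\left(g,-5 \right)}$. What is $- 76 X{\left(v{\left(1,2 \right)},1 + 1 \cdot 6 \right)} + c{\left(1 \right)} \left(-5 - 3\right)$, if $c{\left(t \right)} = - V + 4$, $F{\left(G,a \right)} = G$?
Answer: $- \frac{1724}{3} \approx -574.67$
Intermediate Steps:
$v{\left(g,z \right)} = g$
$V = - \frac{4}{3}$ ($V = \left(-4\right) \frac{1}{3} = - \frac{4}{3} \approx -1.3333$)
$c{\left(t \right)} = \frac{16}{3}$ ($c{\left(t \right)} = \left(-1\right) \left(- \frac{4}{3}\right) + 4 = \frac{4}{3} + 4 = \frac{16}{3}$)
$- 76 X{\left(v{\left(1,2 \right)},1 + 1 \cdot 6 \right)} + c{\left(1 \right)} \left(-5 - 3\right) = \left(-76\right) 7 + \frac{16 \left(-5 - 3\right)}{3} = -532 + \frac{16}{3} \left(-8\right) = -532 - \frac{128}{3} = - \frac{1724}{3}$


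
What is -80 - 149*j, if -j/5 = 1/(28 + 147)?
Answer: -2651/35 ≈ -75.743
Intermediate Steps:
j = -1/35 (j = -5/(28 + 147) = -5/175 = -5*1/175 = -1/35 ≈ -0.028571)
-80 - 149*j = -80 - 149*(-1/35) = -80 + 149/35 = -2651/35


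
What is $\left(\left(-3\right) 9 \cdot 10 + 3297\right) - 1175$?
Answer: $1852$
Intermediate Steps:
$\left(\left(-3\right) 9 \cdot 10 + 3297\right) - 1175 = \left(\left(-27\right) 10 + 3297\right) - 1175 = \left(-270 + 3297\right) - 1175 = 3027 - 1175 = 1852$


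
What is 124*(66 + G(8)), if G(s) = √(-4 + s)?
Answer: 8432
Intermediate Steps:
124*(66 + G(8)) = 124*(66 + √(-4 + 8)) = 124*(66 + √4) = 124*(66 + 2) = 124*68 = 8432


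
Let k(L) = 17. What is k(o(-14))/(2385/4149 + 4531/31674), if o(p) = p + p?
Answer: 248229138/10482401 ≈ 23.681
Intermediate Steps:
o(p) = 2*p
k(o(-14))/(2385/4149 + 4531/31674) = 17/(2385/4149 + 4531/31674) = 17/(2385*(1/4149) + 4531*(1/31674)) = 17/(265/461 + 4531/31674) = 17/(10482401/14601714) = 17*(14601714/10482401) = 248229138/10482401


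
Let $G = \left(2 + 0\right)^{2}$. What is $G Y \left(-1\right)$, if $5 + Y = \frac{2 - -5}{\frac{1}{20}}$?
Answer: $-540$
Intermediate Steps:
$Y = 135$ ($Y = -5 + \frac{2 - -5}{\frac{1}{20}} = -5 + \left(2 + 5\right) \frac{1}{\frac{1}{20}} = -5 + 7 \cdot 20 = -5 + 140 = 135$)
$G = 4$ ($G = 2^{2} = 4$)
$G Y \left(-1\right) = 4 \cdot 135 \left(-1\right) = 540 \left(-1\right) = -540$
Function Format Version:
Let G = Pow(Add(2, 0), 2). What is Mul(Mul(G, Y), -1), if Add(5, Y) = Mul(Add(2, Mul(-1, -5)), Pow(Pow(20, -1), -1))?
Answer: -540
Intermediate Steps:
Y = 135 (Y = Add(-5, Mul(Add(2, Mul(-1, -5)), Pow(Pow(20, -1), -1))) = Add(-5, Mul(Add(2, 5), Pow(Rational(1, 20), -1))) = Add(-5, Mul(7, 20)) = Add(-5, 140) = 135)
G = 4 (G = Pow(2, 2) = 4)
Mul(Mul(G, Y), -1) = Mul(Mul(4, 135), -1) = Mul(540, -1) = -540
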